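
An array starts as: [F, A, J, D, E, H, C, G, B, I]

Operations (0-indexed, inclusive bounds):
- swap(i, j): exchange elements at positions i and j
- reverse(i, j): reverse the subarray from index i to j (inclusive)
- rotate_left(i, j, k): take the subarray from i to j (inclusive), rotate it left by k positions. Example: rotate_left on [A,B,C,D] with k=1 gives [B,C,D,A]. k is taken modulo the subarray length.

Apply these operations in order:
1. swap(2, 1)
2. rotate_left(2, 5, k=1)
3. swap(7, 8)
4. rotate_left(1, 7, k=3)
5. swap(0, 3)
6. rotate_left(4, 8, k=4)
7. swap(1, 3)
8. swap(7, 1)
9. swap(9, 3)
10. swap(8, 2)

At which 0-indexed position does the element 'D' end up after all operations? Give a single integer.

Answer: 1

Derivation:
After 1 (swap(2, 1)): [F, J, A, D, E, H, C, G, B, I]
After 2 (rotate_left(2, 5, k=1)): [F, J, D, E, H, A, C, G, B, I]
After 3 (swap(7, 8)): [F, J, D, E, H, A, C, B, G, I]
After 4 (rotate_left(1, 7, k=3)): [F, H, A, C, B, J, D, E, G, I]
After 5 (swap(0, 3)): [C, H, A, F, B, J, D, E, G, I]
After 6 (rotate_left(4, 8, k=4)): [C, H, A, F, G, B, J, D, E, I]
After 7 (swap(1, 3)): [C, F, A, H, G, B, J, D, E, I]
After 8 (swap(7, 1)): [C, D, A, H, G, B, J, F, E, I]
After 9 (swap(9, 3)): [C, D, A, I, G, B, J, F, E, H]
After 10 (swap(8, 2)): [C, D, E, I, G, B, J, F, A, H]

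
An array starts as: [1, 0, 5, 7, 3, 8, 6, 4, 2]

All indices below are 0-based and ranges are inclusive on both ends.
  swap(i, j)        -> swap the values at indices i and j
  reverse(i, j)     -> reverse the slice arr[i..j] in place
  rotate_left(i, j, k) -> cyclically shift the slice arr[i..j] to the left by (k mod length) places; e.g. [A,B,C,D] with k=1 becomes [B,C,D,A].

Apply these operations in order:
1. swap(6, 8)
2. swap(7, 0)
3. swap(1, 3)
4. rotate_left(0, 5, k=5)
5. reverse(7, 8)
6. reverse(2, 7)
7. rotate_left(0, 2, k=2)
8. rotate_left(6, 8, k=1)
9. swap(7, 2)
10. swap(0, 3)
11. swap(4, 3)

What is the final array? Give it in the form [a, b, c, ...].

After 1 (swap(6, 8)): [1, 0, 5, 7, 3, 8, 2, 4, 6]
After 2 (swap(7, 0)): [4, 0, 5, 7, 3, 8, 2, 1, 6]
After 3 (swap(1, 3)): [4, 7, 5, 0, 3, 8, 2, 1, 6]
After 4 (rotate_left(0, 5, k=5)): [8, 4, 7, 5, 0, 3, 2, 1, 6]
After 5 (reverse(7, 8)): [8, 4, 7, 5, 0, 3, 2, 6, 1]
After 6 (reverse(2, 7)): [8, 4, 6, 2, 3, 0, 5, 7, 1]
After 7 (rotate_left(0, 2, k=2)): [6, 8, 4, 2, 3, 0, 5, 7, 1]
After 8 (rotate_left(6, 8, k=1)): [6, 8, 4, 2, 3, 0, 7, 1, 5]
After 9 (swap(7, 2)): [6, 8, 1, 2, 3, 0, 7, 4, 5]
After 10 (swap(0, 3)): [2, 8, 1, 6, 3, 0, 7, 4, 5]
After 11 (swap(4, 3)): [2, 8, 1, 3, 6, 0, 7, 4, 5]

Answer: [2, 8, 1, 3, 6, 0, 7, 4, 5]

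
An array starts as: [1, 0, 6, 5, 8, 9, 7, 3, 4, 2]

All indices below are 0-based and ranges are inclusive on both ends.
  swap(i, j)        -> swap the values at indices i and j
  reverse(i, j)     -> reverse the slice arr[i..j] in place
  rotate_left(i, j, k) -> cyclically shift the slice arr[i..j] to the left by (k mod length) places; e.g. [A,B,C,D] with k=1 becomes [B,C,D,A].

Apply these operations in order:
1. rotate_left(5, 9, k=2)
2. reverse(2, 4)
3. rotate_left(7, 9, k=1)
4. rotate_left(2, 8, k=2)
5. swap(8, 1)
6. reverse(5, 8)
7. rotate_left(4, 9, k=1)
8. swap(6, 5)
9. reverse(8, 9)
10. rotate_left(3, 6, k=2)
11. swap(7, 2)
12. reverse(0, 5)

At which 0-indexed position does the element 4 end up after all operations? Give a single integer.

After 1 (rotate_left(5, 9, k=2)): [1, 0, 6, 5, 8, 3, 4, 2, 9, 7]
After 2 (reverse(2, 4)): [1, 0, 8, 5, 6, 3, 4, 2, 9, 7]
After 3 (rotate_left(7, 9, k=1)): [1, 0, 8, 5, 6, 3, 4, 9, 7, 2]
After 4 (rotate_left(2, 8, k=2)): [1, 0, 6, 3, 4, 9, 7, 8, 5, 2]
After 5 (swap(8, 1)): [1, 5, 6, 3, 4, 9, 7, 8, 0, 2]
After 6 (reverse(5, 8)): [1, 5, 6, 3, 4, 0, 8, 7, 9, 2]
After 7 (rotate_left(4, 9, k=1)): [1, 5, 6, 3, 0, 8, 7, 9, 2, 4]
After 8 (swap(6, 5)): [1, 5, 6, 3, 0, 7, 8, 9, 2, 4]
After 9 (reverse(8, 9)): [1, 5, 6, 3, 0, 7, 8, 9, 4, 2]
After 10 (rotate_left(3, 6, k=2)): [1, 5, 6, 7, 8, 3, 0, 9, 4, 2]
After 11 (swap(7, 2)): [1, 5, 9, 7, 8, 3, 0, 6, 4, 2]
After 12 (reverse(0, 5)): [3, 8, 7, 9, 5, 1, 0, 6, 4, 2]

Answer: 8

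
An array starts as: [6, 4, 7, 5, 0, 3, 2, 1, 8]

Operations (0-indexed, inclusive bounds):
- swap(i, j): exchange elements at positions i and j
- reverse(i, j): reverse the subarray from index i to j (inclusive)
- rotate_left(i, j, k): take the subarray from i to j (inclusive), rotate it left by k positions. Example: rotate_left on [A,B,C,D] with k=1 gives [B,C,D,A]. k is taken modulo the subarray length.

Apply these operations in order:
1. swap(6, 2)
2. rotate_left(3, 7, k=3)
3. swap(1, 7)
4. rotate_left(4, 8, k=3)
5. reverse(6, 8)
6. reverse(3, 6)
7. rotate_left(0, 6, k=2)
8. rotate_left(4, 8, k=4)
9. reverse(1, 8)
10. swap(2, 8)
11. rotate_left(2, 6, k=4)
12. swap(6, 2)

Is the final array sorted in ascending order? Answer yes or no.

After 1 (swap(6, 2)): [6, 4, 2, 5, 0, 3, 7, 1, 8]
After 2 (rotate_left(3, 7, k=3)): [6, 4, 2, 7, 1, 5, 0, 3, 8]
After 3 (swap(1, 7)): [6, 3, 2, 7, 1, 5, 0, 4, 8]
After 4 (rotate_left(4, 8, k=3)): [6, 3, 2, 7, 4, 8, 1, 5, 0]
After 5 (reverse(6, 8)): [6, 3, 2, 7, 4, 8, 0, 5, 1]
After 6 (reverse(3, 6)): [6, 3, 2, 0, 8, 4, 7, 5, 1]
After 7 (rotate_left(0, 6, k=2)): [2, 0, 8, 4, 7, 6, 3, 5, 1]
After 8 (rotate_left(4, 8, k=4)): [2, 0, 8, 4, 1, 7, 6, 3, 5]
After 9 (reverse(1, 8)): [2, 5, 3, 6, 7, 1, 4, 8, 0]
After 10 (swap(2, 8)): [2, 5, 0, 6, 7, 1, 4, 8, 3]
After 11 (rotate_left(2, 6, k=4)): [2, 5, 4, 0, 6, 7, 1, 8, 3]
After 12 (swap(6, 2)): [2, 5, 1, 0, 6, 7, 4, 8, 3]

Answer: no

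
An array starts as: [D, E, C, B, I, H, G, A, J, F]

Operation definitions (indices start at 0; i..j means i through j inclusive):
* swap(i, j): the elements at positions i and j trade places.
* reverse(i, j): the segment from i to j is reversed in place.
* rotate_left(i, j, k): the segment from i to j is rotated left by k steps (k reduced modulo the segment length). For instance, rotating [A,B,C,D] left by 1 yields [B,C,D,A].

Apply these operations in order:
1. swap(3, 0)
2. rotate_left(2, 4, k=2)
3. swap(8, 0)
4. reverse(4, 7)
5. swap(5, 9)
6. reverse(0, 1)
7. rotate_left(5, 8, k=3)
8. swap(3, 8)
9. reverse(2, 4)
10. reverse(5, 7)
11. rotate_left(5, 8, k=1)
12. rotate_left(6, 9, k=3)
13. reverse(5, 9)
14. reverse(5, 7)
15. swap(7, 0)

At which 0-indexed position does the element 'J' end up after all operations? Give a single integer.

After 1 (swap(3, 0)): [B, E, C, D, I, H, G, A, J, F]
After 2 (rotate_left(2, 4, k=2)): [B, E, I, C, D, H, G, A, J, F]
After 3 (swap(8, 0)): [J, E, I, C, D, H, G, A, B, F]
After 4 (reverse(4, 7)): [J, E, I, C, A, G, H, D, B, F]
After 5 (swap(5, 9)): [J, E, I, C, A, F, H, D, B, G]
After 6 (reverse(0, 1)): [E, J, I, C, A, F, H, D, B, G]
After 7 (rotate_left(5, 8, k=3)): [E, J, I, C, A, B, F, H, D, G]
After 8 (swap(3, 8)): [E, J, I, D, A, B, F, H, C, G]
After 9 (reverse(2, 4)): [E, J, A, D, I, B, F, H, C, G]
After 10 (reverse(5, 7)): [E, J, A, D, I, H, F, B, C, G]
After 11 (rotate_left(5, 8, k=1)): [E, J, A, D, I, F, B, C, H, G]
After 12 (rotate_left(6, 9, k=3)): [E, J, A, D, I, F, G, B, C, H]
After 13 (reverse(5, 9)): [E, J, A, D, I, H, C, B, G, F]
After 14 (reverse(5, 7)): [E, J, A, D, I, B, C, H, G, F]
After 15 (swap(7, 0)): [H, J, A, D, I, B, C, E, G, F]

Answer: 1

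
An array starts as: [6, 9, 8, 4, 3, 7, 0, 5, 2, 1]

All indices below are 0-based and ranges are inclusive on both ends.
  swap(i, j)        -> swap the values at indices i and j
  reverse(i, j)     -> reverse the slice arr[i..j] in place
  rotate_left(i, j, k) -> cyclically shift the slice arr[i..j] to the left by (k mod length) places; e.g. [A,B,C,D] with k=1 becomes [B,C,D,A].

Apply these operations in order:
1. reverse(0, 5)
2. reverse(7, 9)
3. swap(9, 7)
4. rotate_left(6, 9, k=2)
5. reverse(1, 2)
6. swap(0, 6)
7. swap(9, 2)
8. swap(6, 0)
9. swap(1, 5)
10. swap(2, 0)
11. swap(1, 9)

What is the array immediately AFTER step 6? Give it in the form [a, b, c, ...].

After 1 (reverse(0, 5)): [7, 3, 4, 8, 9, 6, 0, 5, 2, 1]
After 2 (reverse(7, 9)): [7, 3, 4, 8, 9, 6, 0, 1, 2, 5]
After 3 (swap(9, 7)): [7, 3, 4, 8, 9, 6, 0, 5, 2, 1]
After 4 (rotate_left(6, 9, k=2)): [7, 3, 4, 8, 9, 6, 2, 1, 0, 5]
After 5 (reverse(1, 2)): [7, 4, 3, 8, 9, 6, 2, 1, 0, 5]
After 6 (swap(0, 6)): [2, 4, 3, 8, 9, 6, 7, 1, 0, 5]

Answer: [2, 4, 3, 8, 9, 6, 7, 1, 0, 5]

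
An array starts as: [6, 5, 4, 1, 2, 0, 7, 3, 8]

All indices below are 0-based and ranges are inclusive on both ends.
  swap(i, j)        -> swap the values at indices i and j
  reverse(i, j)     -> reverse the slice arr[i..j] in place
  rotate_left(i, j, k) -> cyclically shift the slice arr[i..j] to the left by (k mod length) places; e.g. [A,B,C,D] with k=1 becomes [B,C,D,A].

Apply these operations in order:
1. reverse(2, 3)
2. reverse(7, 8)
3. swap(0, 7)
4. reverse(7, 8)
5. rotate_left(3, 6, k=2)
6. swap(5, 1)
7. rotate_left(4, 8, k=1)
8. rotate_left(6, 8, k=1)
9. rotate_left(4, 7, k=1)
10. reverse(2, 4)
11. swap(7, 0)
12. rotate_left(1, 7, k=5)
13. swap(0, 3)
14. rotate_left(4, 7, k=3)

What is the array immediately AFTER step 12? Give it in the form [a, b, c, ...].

After 1 (reverse(2, 3)): [6, 5, 1, 4, 2, 0, 7, 3, 8]
After 2 (reverse(7, 8)): [6, 5, 1, 4, 2, 0, 7, 8, 3]
After 3 (swap(0, 7)): [8, 5, 1, 4, 2, 0, 7, 6, 3]
After 4 (reverse(7, 8)): [8, 5, 1, 4, 2, 0, 7, 3, 6]
After 5 (rotate_left(3, 6, k=2)): [8, 5, 1, 0, 7, 4, 2, 3, 6]
After 6 (swap(5, 1)): [8, 4, 1, 0, 7, 5, 2, 3, 6]
After 7 (rotate_left(4, 8, k=1)): [8, 4, 1, 0, 5, 2, 3, 6, 7]
After 8 (rotate_left(6, 8, k=1)): [8, 4, 1, 0, 5, 2, 6, 7, 3]
After 9 (rotate_left(4, 7, k=1)): [8, 4, 1, 0, 2, 6, 7, 5, 3]
After 10 (reverse(2, 4)): [8, 4, 2, 0, 1, 6, 7, 5, 3]
After 11 (swap(7, 0)): [5, 4, 2, 0, 1, 6, 7, 8, 3]
After 12 (rotate_left(1, 7, k=5)): [5, 7, 8, 4, 2, 0, 1, 6, 3]

Answer: [5, 7, 8, 4, 2, 0, 1, 6, 3]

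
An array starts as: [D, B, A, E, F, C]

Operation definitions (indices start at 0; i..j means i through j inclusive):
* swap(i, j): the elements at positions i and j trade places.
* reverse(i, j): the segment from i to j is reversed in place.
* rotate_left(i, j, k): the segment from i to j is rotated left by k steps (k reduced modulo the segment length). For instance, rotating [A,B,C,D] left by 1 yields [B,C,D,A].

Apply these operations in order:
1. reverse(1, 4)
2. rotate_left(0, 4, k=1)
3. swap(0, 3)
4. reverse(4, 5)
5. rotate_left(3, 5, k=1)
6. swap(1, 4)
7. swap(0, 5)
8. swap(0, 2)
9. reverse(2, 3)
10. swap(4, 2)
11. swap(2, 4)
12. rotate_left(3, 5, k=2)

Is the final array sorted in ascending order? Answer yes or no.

After 1 (reverse(1, 4)): [D, F, E, A, B, C]
After 2 (rotate_left(0, 4, k=1)): [F, E, A, B, D, C]
After 3 (swap(0, 3)): [B, E, A, F, D, C]
After 4 (reverse(4, 5)): [B, E, A, F, C, D]
After 5 (rotate_left(3, 5, k=1)): [B, E, A, C, D, F]
After 6 (swap(1, 4)): [B, D, A, C, E, F]
After 7 (swap(0, 5)): [F, D, A, C, E, B]
After 8 (swap(0, 2)): [A, D, F, C, E, B]
After 9 (reverse(2, 3)): [A, D, C, F, E, B]
After 10 (swap(4, 2)): [A, D, E, F, C, B]
After 11 (swap(2, 4)): [A, D, C, F, E, B]
After 12 (rotate_left(3, 5, k=2)): [A, D, C, B, F, E]

Answer: no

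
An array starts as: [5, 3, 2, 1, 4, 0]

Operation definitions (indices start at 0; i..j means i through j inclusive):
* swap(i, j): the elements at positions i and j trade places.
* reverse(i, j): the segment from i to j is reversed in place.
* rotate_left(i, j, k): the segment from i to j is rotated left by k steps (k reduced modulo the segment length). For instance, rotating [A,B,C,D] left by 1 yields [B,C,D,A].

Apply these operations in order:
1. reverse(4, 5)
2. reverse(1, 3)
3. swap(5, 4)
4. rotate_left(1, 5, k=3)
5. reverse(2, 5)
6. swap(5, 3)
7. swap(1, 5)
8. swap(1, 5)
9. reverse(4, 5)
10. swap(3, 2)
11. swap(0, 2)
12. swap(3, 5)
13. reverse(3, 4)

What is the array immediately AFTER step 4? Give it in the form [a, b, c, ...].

After 1 (reverse(4, 5)): [5, 3, 2, 1, 0, 4]
After 2 (reverse(1, 3)): [5, 1, 2, 3, 0, 4]
After 3 (swap(5, 4)): [5, 1, 2, 3, 4, 0]
After 4 (rotate_left(1, 5, k=3)): [5, 4, 0, 1, 2, 3]

Answer: [5, 4, 0, 1, 2, 3]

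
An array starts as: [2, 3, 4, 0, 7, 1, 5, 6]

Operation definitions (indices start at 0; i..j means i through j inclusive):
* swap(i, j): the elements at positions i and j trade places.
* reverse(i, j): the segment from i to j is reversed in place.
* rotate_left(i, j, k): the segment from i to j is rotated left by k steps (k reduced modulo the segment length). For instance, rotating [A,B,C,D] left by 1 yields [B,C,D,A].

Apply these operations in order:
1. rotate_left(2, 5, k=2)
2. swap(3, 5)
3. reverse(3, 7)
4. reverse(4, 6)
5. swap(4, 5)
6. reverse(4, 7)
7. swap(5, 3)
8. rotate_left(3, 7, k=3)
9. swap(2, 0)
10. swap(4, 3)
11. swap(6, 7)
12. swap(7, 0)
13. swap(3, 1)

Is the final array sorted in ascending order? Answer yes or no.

Answer: yes

Derivation:
After 1 (rotate_left(2, 5, k=2)): [2, 3, 7, 1, 4, 0, 5, 6]
After 2 (swap(3, 5)): [2, 3, 7, 0, 4, 1, 5, 6]
After 3 (reverse(3, 7)): [2, 3, 7, 6, 5, 1, 4, 0]
After 4 (reverse(4, 6)): [2, 3, 7, 6, 4, 1, 5, 0]
After 5 (swap(4, 5)): [2, 3, 7, 6, 1, 4, 5, 0]
After 6 (reverse(4, 7)): [2, 3, 7, 6, 0, 5, 4, 1]
After 7 (swap(5, 3)): [2, 3, 7, 5, 0, 6, 4, 1]
After 8 (rotate_left(3, 7, k=3)): [2, 3, 7, 4, 1, 5, 0, 6]
After 9 (swap(2, 0)): [7, 3, 2, 4, 1, 5, 0, 6]
After 10 (swap(4, 3)): [7, 3, 2, 1, 4, 5, 0, 6]
After 11 (swap(6, 7)): [7, 3, 2, 1, 4, 5, 6, 0]
After 12 (swap(7, 0)): [0, 3, 2, 1, 4, 5, 6, 7]
After 13 (swap(3, 1)): [0, 1, 2, 3, 4, 5, 6, 7]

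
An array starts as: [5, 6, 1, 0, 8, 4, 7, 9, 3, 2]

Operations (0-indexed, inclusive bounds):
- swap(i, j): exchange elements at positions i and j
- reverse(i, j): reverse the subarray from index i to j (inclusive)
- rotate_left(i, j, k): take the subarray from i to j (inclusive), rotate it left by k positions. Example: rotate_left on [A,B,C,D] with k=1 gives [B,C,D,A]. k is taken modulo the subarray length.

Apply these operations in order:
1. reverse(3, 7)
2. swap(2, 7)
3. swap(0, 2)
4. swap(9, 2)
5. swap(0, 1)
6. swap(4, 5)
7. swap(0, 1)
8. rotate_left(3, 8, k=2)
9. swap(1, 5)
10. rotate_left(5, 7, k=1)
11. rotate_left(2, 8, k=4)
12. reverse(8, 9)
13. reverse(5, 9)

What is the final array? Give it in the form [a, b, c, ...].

Answer: [0, 1, 9, 6, 4, 3, 5, 8, 7, 2]

Derivation:
After 1 (reverse(3, 7)): [5, 6, 1, 9, 7, 4, 8, 0, 3, 2]
After 2 (swap(2, 7)): [5, 6, 0, 9, 7, 4, 8, 1, 3, 2]
After 3 (swap(0, 2)): [0, 6, 5, 9, 7, 4, 8, 1, 3, 2]
After 4 (swap(9, 2)): [0, 6, 2, 9, 7, 4, 8, 1, 3, 5]
After 5 (swap(0, 1)): [6, 0, 2, 9, 7, 4, 8, 1, 3, 5]
After 6 (swap(4, 5)): [6, 0, 2, 9, 4, 7, 8, 1, 3, 5]
After 7 (swap(0, 1)): [0, 6, 2, 9, 4, 7, 8, 1, 3, 5]
After 8 (rotate_left(3, 8, k=2)): [0, 6, 2, 7, 8, 1, 3, 9, 4, 5]
After 9 (swap(1, 5)): [0, 1, 2, 7, 8, 6, 3, 9, 4, 5]
After 10 (rotate_left(5, 7, k=1)): [0, 1, 2, 7, 8, 3, 9, 6, 4, 5]
After 11 (rotate_left(2, 8, k=4)): [0, 1, 9, 6, 4, 2, 7, 8, 3, 5]
After 12 (reverse(8, 9)): [0, 1, 9, 6, 4, 2, 7, 8, 5, 3]
After 13 (reverse(5, 9)): [0, 1, 9, 6, 4, 3, 5, 8, 7, 2]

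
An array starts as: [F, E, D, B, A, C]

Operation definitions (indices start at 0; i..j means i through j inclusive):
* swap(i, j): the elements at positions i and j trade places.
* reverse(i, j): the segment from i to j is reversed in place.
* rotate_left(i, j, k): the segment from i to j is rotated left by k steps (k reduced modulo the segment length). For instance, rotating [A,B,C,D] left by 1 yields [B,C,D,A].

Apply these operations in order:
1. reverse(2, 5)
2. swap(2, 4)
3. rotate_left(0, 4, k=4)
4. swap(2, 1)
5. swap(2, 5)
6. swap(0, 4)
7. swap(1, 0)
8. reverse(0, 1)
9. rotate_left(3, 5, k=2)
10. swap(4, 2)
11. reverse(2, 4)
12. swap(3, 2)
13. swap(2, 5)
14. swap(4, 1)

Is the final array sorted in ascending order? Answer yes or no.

Answer: yes

Derivation:
After 1 (reverse(2, 5)): [F, E, C, A, B, D]
After 2 (swap(2, 4)): [F, E, B, A, C, D]
After 3 (rotate_left(0, 4, k=4)): [C, F, E, B, A, D]
After 4 (swap(2, 1)): [C, E, F, B, A, D]
After 5 (swap(2, 5)): [C, E, D, B, A, F]
After 6 (swap(0, 4)): [A, E, D, B, C, F]
After 7 (swap(1, 0)): [E, A, D, B, C, F]
After 8 (reverse(0, 1)): [A, E, D, B, C, F]
After 9 (rotate_left(3, 5, k=2)): [A, E, D, F, B, C]
After 10 (swap(4, 2)): [A, E, B, F, D, C]
After 11 (reverse(2, 4)): [A, E, D, F, B, C]
After 12 (swap(3, 2)): [A, E, F, D, B, C]
After 13 (swap(2, 5)): [A, E, C, D, B, F]
After 14 (swap(4, 1)): [A, B, C, D, E, F]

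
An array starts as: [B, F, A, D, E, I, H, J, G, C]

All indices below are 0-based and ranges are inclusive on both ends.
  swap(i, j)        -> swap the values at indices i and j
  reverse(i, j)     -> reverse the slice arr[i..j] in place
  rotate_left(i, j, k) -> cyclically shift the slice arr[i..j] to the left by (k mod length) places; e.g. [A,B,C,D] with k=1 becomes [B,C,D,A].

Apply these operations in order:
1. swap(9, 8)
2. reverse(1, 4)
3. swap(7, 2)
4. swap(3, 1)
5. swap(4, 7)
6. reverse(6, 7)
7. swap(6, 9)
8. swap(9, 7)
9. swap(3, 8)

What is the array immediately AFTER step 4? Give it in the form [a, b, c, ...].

Answer: [B, A, J, E, F, I, H, D, C, G]

Derivation:
After 1 (swap(9, 8)): [B, F, A, D, E, I, H, J, C, G]
After 2 (reverse(1, 4)): [B, E, D, A, F, I, H, J, C, G]
After 3 (swap(7, 2)): [B, E, J, A, F, I, H, D, C, G]
After 4 (swap(3, 1)): [B, A, J, E, F, I, H, D, C, G]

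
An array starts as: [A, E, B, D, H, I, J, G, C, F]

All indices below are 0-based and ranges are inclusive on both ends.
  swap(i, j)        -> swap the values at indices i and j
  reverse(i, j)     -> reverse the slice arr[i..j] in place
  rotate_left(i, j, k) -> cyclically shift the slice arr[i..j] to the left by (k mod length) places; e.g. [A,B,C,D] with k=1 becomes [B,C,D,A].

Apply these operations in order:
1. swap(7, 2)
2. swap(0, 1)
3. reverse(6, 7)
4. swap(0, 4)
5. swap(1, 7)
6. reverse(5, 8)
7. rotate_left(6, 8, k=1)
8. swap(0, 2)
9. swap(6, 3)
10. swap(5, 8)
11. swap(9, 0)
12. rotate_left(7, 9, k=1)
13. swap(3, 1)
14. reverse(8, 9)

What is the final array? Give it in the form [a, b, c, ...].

After 1 (swap(7, 2)): [A, E, G, D, H, I, J, B, C, F]
After 2 (swap(0, 1)): [E, A, G, D, H, I, J, B, C, F]
After 3 (reverse(6, 7)): [E, A, G, D, H, I, B, J, C, F]
After 4 (swap(0, 4)): [H, A, G, D, E, I, B, J, C, F]
After 5 (swap(1, 7)): [H, J, G, D, E, I, B, A, C, F]
After 6 (reverse(5, 8)): [H, J, G, D, E, C, A, B, I, F]
After 7 (rotate_left(6, 8, k=1)): [H, J, G, D, E, C, B, I, A, F]
After 8 (swap(0, 2)): [G, J, H, D, E, C, B, I, A, F]
After 9 (swap(6, 3)): [G, J, H, B, E, C, D, I, A, F]
After 10 (swap(5, 8)): [G, J, H, B, E, A, D, I, C, F]
After 11 (swap(9, 0)): [F, J, H, B, E, A, D, I, C, G]
After 12 (rotate_left(7, 9, k=1)): [F, J, H, B, E, A, D, C, G, I]
After 13 (swap(3, 1)): [F, B, H, J, E, A, D, C, G, I]
After 14 (reverse(8, 9)): [F, B, H, J, E, A, D, C, I, G]

Answer: [F, B, H, J, E, A, D, C, I, G]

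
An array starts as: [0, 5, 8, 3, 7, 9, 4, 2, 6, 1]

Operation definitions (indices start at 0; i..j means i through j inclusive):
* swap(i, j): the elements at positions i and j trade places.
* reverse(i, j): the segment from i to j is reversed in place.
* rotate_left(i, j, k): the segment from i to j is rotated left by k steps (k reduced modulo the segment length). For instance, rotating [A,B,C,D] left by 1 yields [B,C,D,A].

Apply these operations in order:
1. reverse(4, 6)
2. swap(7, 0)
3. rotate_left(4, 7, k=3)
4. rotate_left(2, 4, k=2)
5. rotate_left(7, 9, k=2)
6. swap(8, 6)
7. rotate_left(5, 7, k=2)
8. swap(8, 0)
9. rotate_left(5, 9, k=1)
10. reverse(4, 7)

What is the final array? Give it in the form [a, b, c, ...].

Answer: [9, 5, 0, 8, 2, 7, 4, 3, 6, 1]

Derivation:
After 1 (reverse(4, 6)): [0, 5, 8, 3, 4, 9, 7, 2, 6, 1]
After 2 (swap(7, 0)): [2, 5, 8, 3, 4, 9, 7, 0, 6, 1]
After 3 (rotate_left(4, 7, k=3)): [2, 5, 8, 3, 0, 4, 9, 7, 6, 1]
After 4 (rotate_left(2, 4, k=2)): [2, 5, 0, 8, 3, 4, 9, 7, 6, 1]
After 5 (rotate_left(7, 9, k=2)): [2, 5, 0, 8, 3, 4, 9, 1, 7, 6]
After 6 (swap(8, 6)): [2, 5, 0, 8, 3, 4, 7, 1, 9, 6]
After 7 (rotate_left(5, 7, k=2)): [2, 5, 0, 8, 3, 1, 4, 7, 9, 6]
After 8 (swap(8, 0)): [9, 5, 0, 8, 3, 1, 4, 7, 2, 6]
After 9 (rotate_left(5, 9, k=1)): [9, 5, 0, 8, 3, 4, 7, 2, 6, 1]
After 10 (reverse(4, 7)): [9, 5, 0, 8, 2, 7, 4, 3, 6, 1]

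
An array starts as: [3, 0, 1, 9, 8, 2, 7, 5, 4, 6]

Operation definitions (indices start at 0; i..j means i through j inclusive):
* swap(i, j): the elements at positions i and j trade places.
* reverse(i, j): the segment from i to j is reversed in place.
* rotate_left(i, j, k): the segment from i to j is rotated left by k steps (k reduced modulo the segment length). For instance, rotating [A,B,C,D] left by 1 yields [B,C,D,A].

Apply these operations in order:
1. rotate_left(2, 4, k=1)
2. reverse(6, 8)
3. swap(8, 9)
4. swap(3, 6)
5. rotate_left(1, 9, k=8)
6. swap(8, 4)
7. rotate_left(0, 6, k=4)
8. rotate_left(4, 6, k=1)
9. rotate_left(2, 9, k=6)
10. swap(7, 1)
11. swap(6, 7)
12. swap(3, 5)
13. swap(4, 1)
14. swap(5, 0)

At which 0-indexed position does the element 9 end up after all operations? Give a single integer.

Answer: 4

Derivation:
After 1 (rotate_left(2, 4, k=1)): [3, 0, 9, 8, 1, 2, 7, 5, 4, 6]
After 2 (reverse(6, 8)): [3, 0, 9, 8, 1, 2, 4, 5, 7, 6]
After 3 (swap(8, 9)): [3, 0, 9, 8, 1, 2, 4, 5, 6, 7]
After 4 (swap(3, 6)): [3, 0, 9, 4, 1, 2, 8, 5, 6, 7]
After 5 (rotate_left(1, 9, k=8)): [3, 7, 0, 9, 4, 1, 2, 8, 5, 6]
After 6 (swap(8, 4)): [3, 7, 0, 9, 5, 1, 2, 8, 4, 6]
After 7 (rotate_left(0, 6, k=4)): [5, 1, 2, 3, 7, 0, 9, 8, 4, 6]
After 8 (rotate_left(4, 6, k=1)): [5, 1, 2, 3, 0, 9, 7, 8, 4, 6]
After 9 (rotate_left(2, 9, k=6)): [5, 1, 4, 6, 2, 3, 0, 9, 7, 8]
After 10 (swap(7, 1)): [5, 9, 4, 6, 2, 3, 0, 1, 7, 8]
After 11 (swap(6, 7)): [5, 9, 4, 6, 2, 3, 1, 0, 7, 8]
After 12 (swap(3, 5)): [5, 9, 4, 3, 2, 6, 1, 0, 7, 8]
After 13 (swap(4, 1)): [5, 2, 4, 3, 9, 6, 1, 0, 7, 8]
After 14 (swap(5, 0)): [6, 2, 4, 3, 9, 5, 1, 0, 7, 8]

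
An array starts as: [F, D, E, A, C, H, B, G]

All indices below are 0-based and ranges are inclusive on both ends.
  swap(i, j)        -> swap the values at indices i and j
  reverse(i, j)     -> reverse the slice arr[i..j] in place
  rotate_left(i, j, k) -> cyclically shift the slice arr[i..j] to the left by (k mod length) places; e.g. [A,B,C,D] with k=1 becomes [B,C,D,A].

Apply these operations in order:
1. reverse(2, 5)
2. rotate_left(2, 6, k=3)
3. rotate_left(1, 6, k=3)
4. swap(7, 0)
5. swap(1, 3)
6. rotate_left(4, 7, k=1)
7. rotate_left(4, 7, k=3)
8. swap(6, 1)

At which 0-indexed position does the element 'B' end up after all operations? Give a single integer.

Answer: 1

Derivation:
After 1 (reverse(2, 5)): [F, D, H, C, A, E, B, G]
After 2 (rotate_left(2, 6, k=3)): [F, D, E, B, H, C, A, G]
After 3 (rotate_left(1, 6, k=3)): [F, H, C, A, D, E, B, G]
After 4 (swap(7, 0)): [G, H, C, A, D, E, B, F]
After 5 (swap(1, 3)): [G, A, C, H, D, E, B, F]
After 6 (rotate_left(4, 7, k=1)): [G, A, C, H, E, B, F, D]
After 7 (rotate_left(4, 7, k=3)): [G, A, C, H, D, E, B, F]
After 8 (swap(6, 1)): [G, B, C, H, D, E, A, F]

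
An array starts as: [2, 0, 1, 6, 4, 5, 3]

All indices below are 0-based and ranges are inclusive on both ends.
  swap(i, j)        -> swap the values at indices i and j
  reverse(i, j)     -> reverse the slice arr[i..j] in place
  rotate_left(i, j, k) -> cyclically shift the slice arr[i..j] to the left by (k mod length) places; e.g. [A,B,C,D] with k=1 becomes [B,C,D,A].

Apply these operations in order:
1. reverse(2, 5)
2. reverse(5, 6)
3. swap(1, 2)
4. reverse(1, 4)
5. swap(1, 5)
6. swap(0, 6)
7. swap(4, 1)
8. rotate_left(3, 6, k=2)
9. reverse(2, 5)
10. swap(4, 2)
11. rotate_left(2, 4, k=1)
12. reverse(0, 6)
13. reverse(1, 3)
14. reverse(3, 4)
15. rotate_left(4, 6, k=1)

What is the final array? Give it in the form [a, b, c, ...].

After 1 (reverse(2, 5)): [2, 0, 5, 4, 6, 1, 3]
After 2 (reverse(5, 6)): [2, 0, 5, 4, 6, 3, 1]
After 3 (swap(1, 2)): [2, 5, 0, 4, 6, 3, 1]
After 4 (reverse(1, 4)): [2, 6, 4, 0, 5, 3, 1]
After 5 (swap(1, 5)): [2, 3, 4, 0, 5, 6, 1]
After 6 (swap(0, 6)): [1, 3, 4, 0, 5, 6, 2]
After 7 (swap(4, 1)): [1, 5, 4, 0, 3, 6, 2]
After 8 (rotate_left(3, 6, k=2)): [1, 5, 4, 6, 2, 0, 3]
After 9 (reverse(2, 5)): [1, 5, 0, 2, 6, 4, 3]
After 10 (swap(4, 2)): [1, 5, 6, 2, 0, 4, 3]
After 11 (rotate_left(2, 4, k=1)): [1, 5, 2, 0, 6, 4, 3]
After 12 (reverse(0, 6)): [3, 4, 6, 0, 2, 5, 1]
After 13 (reverse(1, 3)): [3, 0, 6, 4, 2, 5, 1]
After 14 (reverse(3, 4)): [3, 0, 6, 2, 4, 5, 1]
After 15 (rotate_left(4, 6, k=1)): [3, 0, 6, 2, 5, 1, 4]

Answer: [3, 0, 6, 2, 5, 1, 4]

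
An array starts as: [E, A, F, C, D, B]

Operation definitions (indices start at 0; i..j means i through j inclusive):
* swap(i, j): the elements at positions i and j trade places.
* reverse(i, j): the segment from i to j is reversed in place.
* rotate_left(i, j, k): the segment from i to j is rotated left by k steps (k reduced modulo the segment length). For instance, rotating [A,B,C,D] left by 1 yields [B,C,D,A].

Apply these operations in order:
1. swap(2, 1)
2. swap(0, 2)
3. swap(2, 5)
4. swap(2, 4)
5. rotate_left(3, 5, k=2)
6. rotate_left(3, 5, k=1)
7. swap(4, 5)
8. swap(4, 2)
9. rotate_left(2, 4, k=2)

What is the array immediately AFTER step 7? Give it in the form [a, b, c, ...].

After 1 (swap(2, 1)): [E, F, A, C, D, B]
After 2 (swap(0, 2)): [A, F, E, C, D, B]
After 3 (swap(2, 5)): [A, F, B, C, D, E]
After 4 (swap(2, 4)): [A, F, D, C, B, E]
After 5 (rotate_left(3, 5, k=2)): [A, F, D, E, C, B]
After 6 (rotate_left(3, 5, k=1)): [A, F, D, C, B, E]
After 7 (swap(4, 5)): [A, F, D, C, E, B]

Answer: [A, F, D, C, E, B]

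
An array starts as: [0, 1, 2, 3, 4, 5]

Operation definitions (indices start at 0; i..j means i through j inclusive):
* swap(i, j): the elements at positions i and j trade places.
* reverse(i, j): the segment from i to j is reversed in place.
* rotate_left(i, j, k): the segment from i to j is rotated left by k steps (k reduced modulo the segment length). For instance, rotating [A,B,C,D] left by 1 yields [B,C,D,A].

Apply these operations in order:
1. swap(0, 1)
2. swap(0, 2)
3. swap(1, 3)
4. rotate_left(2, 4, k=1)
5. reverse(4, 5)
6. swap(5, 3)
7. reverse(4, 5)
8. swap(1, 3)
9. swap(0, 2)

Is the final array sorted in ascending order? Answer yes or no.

After 1 (swap(0, 1)): [1, 0, 2, 3, 4, 5]
After 2 (swap(0, 2)): [2, 0, 1, 3, 4, 5]
After 3 (swap(1, 3)): [2, 3, 1, 0, 4, 5]
After 4 (rotate_left(2, 4, k=1)): [2, 3, 0, 4, 1, 5]
After 5 (reverse(4, 5)): [2, 3, 0, 4, 5, 1]
After 6 (swap(5, 3)): [2, 3, 0, 1, 5, 4]
After 7 (reverse(4, 5)): [2, 3, 0, 1, 4, 5]
After 8 (swap(1, 3)): [2, 1, 0, 3, 4, 5]
After 9 (swap(0, 2)): [0, 1, 2, 3, 4, 5]

Answer: yes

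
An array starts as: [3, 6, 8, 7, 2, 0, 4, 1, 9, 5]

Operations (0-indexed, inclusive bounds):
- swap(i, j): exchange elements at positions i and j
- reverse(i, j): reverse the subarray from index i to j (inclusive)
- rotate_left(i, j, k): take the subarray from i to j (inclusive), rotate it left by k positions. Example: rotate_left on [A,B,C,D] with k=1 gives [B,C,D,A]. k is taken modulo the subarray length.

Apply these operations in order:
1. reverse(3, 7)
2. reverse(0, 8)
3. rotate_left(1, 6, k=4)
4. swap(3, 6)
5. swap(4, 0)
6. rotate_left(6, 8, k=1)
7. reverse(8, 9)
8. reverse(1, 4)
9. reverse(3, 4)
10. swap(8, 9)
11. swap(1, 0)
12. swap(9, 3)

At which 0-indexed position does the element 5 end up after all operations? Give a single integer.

After 1 (reverse(3, 7)): [3, 6, 8, 1, 4, 0, 2, 7, 9, 5]
After 2 (reverse(0, 8)): [9, 7, 2, 0, 4, 1, 8, 6, 3, 5]
After 3 (rotate_left(1, 6, k=4)): [9, 1, 8, 7, 2, 0, 4, 6, 3, 5]
After 4 (swap(3, 6)): [9, 1, 8, 4, 2, 0, 7, 6, 3, 5]
After 5 (swap(4, 0)): [2, 1, 8, 4, 9, 0, 7, 6, 3, 5]
After 6 (rotate_left(6, 8, k=1)): [2, 1, 8, 4, 9, 0, 6, 3, 7, 5]
After 7 (reverse(8, 9)): [2, 1, 8, 4, 9, 0, 6, 3, 5, 7]
After 8 (reverse(1, 4)): [2, 9, 4, 8, 1, 0, 6, 3, 5, 7]
After 9 (reverse(3, 4)): [2, 9, 4, 1, 8, 0, 6, 3, 5, 7]
After 10 (swap(8, 9)): [2, 9, 4, 1, 8, 0, 6, 3, 7, 5]
After 11 (swap(1, 0)): [9, 2, 4, 1, 8, 0, 6, 3, 7, 5]
After 12 (swap(9, 3)): [9, 2, 4, 5, 8, 0, 6, 3, 7, 1]

Answer: 3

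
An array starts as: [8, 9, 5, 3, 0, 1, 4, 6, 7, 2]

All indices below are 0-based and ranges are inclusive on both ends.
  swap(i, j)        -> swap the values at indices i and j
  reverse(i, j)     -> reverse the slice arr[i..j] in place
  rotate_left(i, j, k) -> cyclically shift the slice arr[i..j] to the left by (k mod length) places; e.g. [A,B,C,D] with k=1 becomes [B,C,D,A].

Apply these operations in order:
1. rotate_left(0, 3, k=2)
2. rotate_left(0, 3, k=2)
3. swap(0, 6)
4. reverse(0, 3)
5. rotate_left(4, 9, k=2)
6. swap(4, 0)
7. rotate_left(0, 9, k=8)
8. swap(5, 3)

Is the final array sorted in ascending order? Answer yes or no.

Answer: no

Derivation:
After 1 (rotate_left(0, 3, k=2)): [5, 3, 8, 9, 0, 1, 4, 6, 7, 2]
After 2 (rotate_left(0, 3, k=2)): [8, 9, 5, 3, 0, 1, 4, 6, 7, 2]
After 3 (swap(0, 6)): [4, 9, 5, 3, 0, 1, 8, 6, 7, 2]
After 4 (reverse(0, 3)): [3, 5, 9, 4, 0, 1, 8, 6, 7, 2]
After 5 (rotate_left(4, 9, k=2)): [3, 5, 9, 4, 8, 6, 7, 2, 0, 1]
After 6 (swap(4, 0)): [8, 5, 9, 4, 3, 6, 7, 2, 0, 1]
After 7 (rotate_left(0, 9, k=8)): [0, 1, 8, 5, 9, 4, 3, 6, 7, 2]
After 8 (swap(5, 3)): [0, 1, 8, 4, 9, 5, 3, 6, 7, 2]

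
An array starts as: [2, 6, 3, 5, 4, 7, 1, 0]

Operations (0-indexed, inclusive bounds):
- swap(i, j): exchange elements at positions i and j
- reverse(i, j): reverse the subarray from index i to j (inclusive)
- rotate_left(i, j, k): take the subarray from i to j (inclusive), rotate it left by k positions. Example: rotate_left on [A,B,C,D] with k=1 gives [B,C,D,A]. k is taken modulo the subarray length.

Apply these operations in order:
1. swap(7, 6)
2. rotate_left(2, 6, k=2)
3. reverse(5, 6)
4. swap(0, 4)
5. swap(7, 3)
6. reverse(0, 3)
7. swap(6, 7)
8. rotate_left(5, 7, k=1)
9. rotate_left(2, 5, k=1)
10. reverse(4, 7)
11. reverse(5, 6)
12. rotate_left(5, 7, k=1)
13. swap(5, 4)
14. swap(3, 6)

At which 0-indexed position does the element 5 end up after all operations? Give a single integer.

After 1 (swap(7, 6)): [2, 6, 3, 5, 4, 7, 0, 1]
After 2 (rotate_left(2, 6, k=2)): [2, 6, 4, 7, 0, 3, 5, 1]
After 3 (reverse(5, 6)): [2, 6, 4, 7, 0, 5, 3, 1]
After 4 (swap(0, 4)): [0, 6, 4, 7, 2, 5, 3, 1]
After 5 (swap(7, 3)): [0, 6, 4, 1, 2, 5, 3, 7]
After 6 (reverse(0, 3)): [1, 4, 6, 0, 2, 5, 3, 7]
After 7 (swap(6, 7)): [1, 4, 6, 0, 2, 5, 7, 3]
After 8 (rotate_left(5, 7, k=1)): [1, 4, 6, 0, 2, 7, 3, 5]
After 9 (rotate_left(2, 5, k=1)): [1, 4, 0, 2, 7, 6, 3, 5]
After 10 (reverse(4, 7)): [1, 4, 0, 2, 5, 3, 6, 7]
After 11 (reverse(5, 6)): [1, 4, 0, 2, 5, 6, 3, 7]
After 12 (rotate_left(5, 7, k=1)): [1, 4, 0, 2, 5, 3, 7, 6]
After 13 (swap(5, 4)): [1, 4, 0, 2, 3, 5, 7, 6]
After 14 (swap(3, 6)): [1, 4, 0, 7, 3, 5, 2, 6]

Answer: 5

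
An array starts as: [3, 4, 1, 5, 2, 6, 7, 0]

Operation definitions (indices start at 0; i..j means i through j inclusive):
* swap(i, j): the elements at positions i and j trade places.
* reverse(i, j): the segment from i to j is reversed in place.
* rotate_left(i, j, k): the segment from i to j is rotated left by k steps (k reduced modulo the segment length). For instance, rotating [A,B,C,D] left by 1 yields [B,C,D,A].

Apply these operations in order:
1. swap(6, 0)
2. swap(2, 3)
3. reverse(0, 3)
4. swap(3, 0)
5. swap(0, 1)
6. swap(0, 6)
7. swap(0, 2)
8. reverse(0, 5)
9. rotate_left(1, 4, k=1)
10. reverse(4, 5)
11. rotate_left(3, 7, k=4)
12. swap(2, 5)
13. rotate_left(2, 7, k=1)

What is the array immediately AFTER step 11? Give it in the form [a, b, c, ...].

After 1 (swap(6, 0)): [7, 4, 1, 5, 2, 6, 3, 0]
After 2 (swap(2, 3)): [7, 4, 5, 1, 2, 6, 3, 0]
After 3 (reverse(0, 3)): [1, 5, 4, 7, 2, 6, 3, 0]
After 4 (swap(3, 0)): [7, 5, 4, 1, 2, 6, 3, 0]
After 5 (swap(0, 1)): [5, 7, 4, 1, 2, 6, 3, 0]
After 6 (swap(0, 6)): [3, 7, 4, 1, 2, 6, 5, 0]
After 7 (swap(0, 2)): [4, 7, 3, 1, 2, 6, 5, 0]
After 8 (reverse(0, 5)): [6, 2, 1, 3, 7, 4, 5, 0]
After 9 (rotate_left(1, 4, k=1)): [6, 1, 3, 7, 2, 4, 5, 0]
After 10 (reverse(4, 5)): [6, 1, 3, 7, 4, 2, 5, 0]
After 11 (rotate_left(3, 7, k=4)): [6, 1, 3, 0, 7, 4, 2, 5]

Answer: [6, 1, 3, 0, 7, 4, 2, 5]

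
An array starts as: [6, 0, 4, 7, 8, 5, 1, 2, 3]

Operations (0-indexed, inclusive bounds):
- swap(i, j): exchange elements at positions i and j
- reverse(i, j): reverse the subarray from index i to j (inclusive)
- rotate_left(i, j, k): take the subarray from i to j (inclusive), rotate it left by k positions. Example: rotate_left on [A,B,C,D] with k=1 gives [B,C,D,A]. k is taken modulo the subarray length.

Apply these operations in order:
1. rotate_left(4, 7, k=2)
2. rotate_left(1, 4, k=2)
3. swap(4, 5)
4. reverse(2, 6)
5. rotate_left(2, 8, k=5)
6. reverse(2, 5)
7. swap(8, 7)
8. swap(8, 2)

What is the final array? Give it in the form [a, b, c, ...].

After 1 (rotate_left(4, 7, k=2)): [6, 0, 4, 7, 1, 2, 8, 5, 3]
After 2 (rotate_left(1, 4, k=2)): [6, 7, 1, 0, 4, 2, 8, 5, 3]
After 3 (swap(4, 5)): [6, 7, 1, 0, 2, 4, 8, 5, 3]
After 4 (reverse(2, 6)): [6, 7, 8, 4, 2, 0, 1, 5, 3]
After 5 (rotate_left(2, 8, k=5)): [6, 7, 5, 3, 8, 4, 2, 0, 1]
After 6 (reverse(2, 5)): [6, 7, 4, 8, 3, 5, 2, 0, 1]
After 7 (swap(8, 7)): [6, 7, 4, 8, 3, 5, 2, 1, 0]
After 8 (swap(8, 2)): [6, 7, 0, 8, 3, 5, 2, 1, 4]

Answer: [6, 7, 0, 8, 3, 5, 2, 1, 4]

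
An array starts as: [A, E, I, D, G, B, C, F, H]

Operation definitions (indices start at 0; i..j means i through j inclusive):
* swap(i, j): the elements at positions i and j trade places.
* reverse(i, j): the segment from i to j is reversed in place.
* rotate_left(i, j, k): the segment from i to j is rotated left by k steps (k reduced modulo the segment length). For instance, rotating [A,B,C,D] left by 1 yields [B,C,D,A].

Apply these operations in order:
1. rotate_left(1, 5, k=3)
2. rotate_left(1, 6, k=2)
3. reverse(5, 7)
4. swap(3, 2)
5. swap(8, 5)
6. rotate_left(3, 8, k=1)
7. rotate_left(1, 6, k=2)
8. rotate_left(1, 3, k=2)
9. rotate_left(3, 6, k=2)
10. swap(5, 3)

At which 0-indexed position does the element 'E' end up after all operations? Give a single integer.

After 1 (rotate_left(1, 5, k=3)): [A, G, B, E, I, D, C, F, H]
After 2 (rotate_left(1, 6, k=2)): [A, E, I, D, C, G, B, F, H]
After 3 (reverse(5, 7)): [A, E, I, D, C, F, B, G, H]
After 4 (swap(3, 2)): [A, E, D, I, C, F, B, G, H]
After 5 (swap(8, 5)): [A, E, D, I, C, H, B, G, F]
After 6 (rotate_left(3, 8, k=1)): [A, E, D, C, H, B, G, F, I]
After 7 (rotate_left(1, 6, k=2)): [A, C, H, B, G, E, D, F, I]
After 8 (rotate_left(1, 3, k=2)): [A, B, C, H, G, E, D, F, I]
After 9 (rotate_left(3, 6, k=2)): [A, B, C, E, D, H, G, F, I]
After 10 (swap(5, 3)): [A, B, C, H, D, E, G, F, I]

Answer: 5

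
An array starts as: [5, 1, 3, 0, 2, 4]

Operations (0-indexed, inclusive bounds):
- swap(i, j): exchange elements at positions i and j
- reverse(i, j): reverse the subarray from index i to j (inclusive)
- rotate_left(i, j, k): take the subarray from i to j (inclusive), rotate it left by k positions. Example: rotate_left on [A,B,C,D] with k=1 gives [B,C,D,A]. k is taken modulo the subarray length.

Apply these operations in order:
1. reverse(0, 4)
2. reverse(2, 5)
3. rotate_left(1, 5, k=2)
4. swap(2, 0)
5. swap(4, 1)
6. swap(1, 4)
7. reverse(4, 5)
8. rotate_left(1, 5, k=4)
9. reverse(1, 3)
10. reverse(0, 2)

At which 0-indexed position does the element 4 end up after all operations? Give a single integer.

Answer: 5

Derivation:
After 1 (reverse(0, 4)): [2, 0, 3, 1, 5, 4]
After 2 (reverse(2, 5)): [2, 0, 4, 5, 1, 3]
After 3 (rotate_left(1, 5, k=2)): [2, 5, 1, 3, 0, 4]
After 4 (swap(2, 0)): [1, 5, 2, 3, 0, 4]
After 5 (swap(4, 1)): [1, 0, 2, 3, 5, 4]
After 6 (swap(1, 4)): [1, 5, 2, 3, 0, 4]
After 7 (reverse(4, 5)): [1, 5, 2, 3, 4, 0]
After 8 (rotate_left(1, 5, k=4)): [1, 0, 5, 2, 3, 4]
After 9 (reverse(1, 3)): [1, 2, 5, 0, 3, 4]
After 10 (reverse(0, 2)): [5, 2, 1, 0, 3, 4]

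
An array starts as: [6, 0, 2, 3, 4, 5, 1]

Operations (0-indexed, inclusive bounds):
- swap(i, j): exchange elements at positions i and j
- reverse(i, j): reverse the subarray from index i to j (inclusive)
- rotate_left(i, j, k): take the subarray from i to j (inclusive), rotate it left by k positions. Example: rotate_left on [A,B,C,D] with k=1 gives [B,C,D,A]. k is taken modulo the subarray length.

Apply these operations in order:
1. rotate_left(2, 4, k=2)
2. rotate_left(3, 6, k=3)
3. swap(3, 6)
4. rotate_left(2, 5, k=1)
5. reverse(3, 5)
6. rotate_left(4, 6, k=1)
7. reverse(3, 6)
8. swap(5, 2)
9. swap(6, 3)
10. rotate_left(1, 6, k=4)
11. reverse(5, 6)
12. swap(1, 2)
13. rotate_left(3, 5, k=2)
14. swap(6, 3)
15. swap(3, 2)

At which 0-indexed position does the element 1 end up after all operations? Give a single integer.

After 1 (rotate_left(2, 4, k=2)): [6, 0, 4, 2, 3, 5, 1]
After 2 (rotate_left(3, 6, k=3)): [6, 0, 4, 1, 2, 3, 5]
After 3 (swap(3, 6)): [6, 0, 4, 5, 2, 3, 1]
After 4 (rotate_left(2, 5, k=1)): [6, 0, 5, 2, 3, 4, 1]
After 5 (reverse(3, 5)): [6, 0, 5, 4, 3, 2, 1]
After 6 (rotate_left(4, 6, k=1)): [6, 0, 5, 4, 2, 1, 3]
After 7 (reverse(3, 6)): [6, 0, 5, 3, 1, 2, 4]
After 8 (swap(5, 2)): [6, 0, 2, 3, 1, 5, 4]
After 9 (swap(6, 3)): [6, 0, 2, 4, 1, 5, 3]
After 10 (rotate_left(1, 6, k=4)): [6, 5, 3, 0, 2, 4, 1]
After 11 (reverse(5, 6)): [6, 5, 3, 0, 2, 1, 4]
After 12 (swap(1, 2)): [6, 3, 5, 0, 2, 1, 4]
After 13 (rotate_left(3, 5, k=2)): [6, 3, 5, 1, 0, 2, 4]
After 14 (swap(6, 3)): [6, 3, 5, 4, 0, 2, 1]
After 15 (swap(3, 2)): [6, 3, 4, 5, 0, 2, 1]

Answer: 6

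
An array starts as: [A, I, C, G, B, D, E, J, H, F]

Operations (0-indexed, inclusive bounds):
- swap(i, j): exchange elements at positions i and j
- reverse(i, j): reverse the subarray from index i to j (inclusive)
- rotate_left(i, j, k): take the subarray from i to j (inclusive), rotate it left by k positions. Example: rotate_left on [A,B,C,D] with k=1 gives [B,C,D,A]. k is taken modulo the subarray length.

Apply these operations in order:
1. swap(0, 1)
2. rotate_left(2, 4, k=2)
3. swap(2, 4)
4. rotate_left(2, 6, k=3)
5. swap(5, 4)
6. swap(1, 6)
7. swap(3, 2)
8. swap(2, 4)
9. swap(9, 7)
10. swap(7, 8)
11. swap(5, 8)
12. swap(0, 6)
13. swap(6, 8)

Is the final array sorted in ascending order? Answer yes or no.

Answer: yes

Derivation:
After 1 (swap(0, 1)): [I, A, C, G, B, D, E, J, H, F]
After 2 (rotate_left(2, 4, k=2)): [I, A, B, C, G, D, E, J, H, F]
After 3 (swap(2, 4)): [I, A, G, C, B, D, E, J, H, F]
After 4 (rotate_left(2, 6, k=3)): [I, A, D, E, G, C, B, J, H, F]
After 5 (swap(5, 4)): [I, A, D, E, C, G, B, J, H, F]
After 6 (swap(1, 6)): [I, B, D, E, C, G, A, J, H, F]
After 7 (swap(3, 2)): [I, B, E, D, C, G, A, J, H, F]
After 8 (swap(2, 4)): [I, B, C, D, E, G, A, J, H, F]
After 9 (swap(9, 7)): [I, B, C, D, E, G, A, F, H, J]
After 10 (swap(7, 8)): [I, B, C, D, E, G, A, H, F, J]
After 11 (swap(5, 8)): [I, B, C, D, E, F, A, H, G, J]
After 12 (swap(0, 6)): [A, B, C, D, E, F, I, H, G, J]
After 13 (swap(6, 8)): [A, B, C, D, E, F, G, H, I, J]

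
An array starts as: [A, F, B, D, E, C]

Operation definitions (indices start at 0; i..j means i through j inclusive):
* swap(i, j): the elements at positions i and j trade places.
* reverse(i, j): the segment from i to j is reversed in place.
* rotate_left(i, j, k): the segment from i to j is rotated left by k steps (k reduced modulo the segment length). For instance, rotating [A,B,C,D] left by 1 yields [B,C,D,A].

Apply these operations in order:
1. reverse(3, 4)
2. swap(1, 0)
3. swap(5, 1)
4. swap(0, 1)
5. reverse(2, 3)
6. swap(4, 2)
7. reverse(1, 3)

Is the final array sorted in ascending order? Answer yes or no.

Answer: no

Derivation:
After 1 (reverse(3, 4)): [A, F, B, E, D, C]
After 2 (swap(1, 0)): [F, A, B, E, D, C]
After 3 (swap(5, 1)): [F, C, B, E, D, A]
After 4 (swap(0, 1)): [C, F, B, E, D, A]
After 5 (reverse(2, 3)): [C, F, E, B, D, A]
After 6 (swap(4, 2)): [C, F, D, B, E, A]
After 7 (reverse(1, 3)): [C, B, D, F, E, A]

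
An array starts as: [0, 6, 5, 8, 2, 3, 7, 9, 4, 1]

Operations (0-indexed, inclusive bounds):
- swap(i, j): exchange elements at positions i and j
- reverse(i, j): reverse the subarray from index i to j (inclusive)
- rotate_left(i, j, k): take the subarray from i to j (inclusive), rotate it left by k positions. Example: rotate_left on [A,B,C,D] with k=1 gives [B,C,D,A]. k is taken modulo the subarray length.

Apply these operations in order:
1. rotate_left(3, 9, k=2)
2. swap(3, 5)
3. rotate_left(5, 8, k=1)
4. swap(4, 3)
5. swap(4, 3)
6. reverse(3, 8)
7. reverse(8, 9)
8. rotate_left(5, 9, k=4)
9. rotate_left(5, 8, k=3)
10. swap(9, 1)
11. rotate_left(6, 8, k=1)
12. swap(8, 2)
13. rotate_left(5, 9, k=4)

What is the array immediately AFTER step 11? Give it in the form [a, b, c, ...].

After 1 (rotate_left(3, 9, k=2)): [0, 6, 5, 3, 7, 9, 4, 1, 8, 2]
After 2 (swap(3, 5)): [0, 6, 5, 9, 7, 3, 4, 1, 8, 2]
After 3 (rotate_left(5, 8, k=1)): [0, 6, 5, 9, 7, 4, 1, 8, 3, 2]
After 4 (swap(4, 3)): [0, 6, 5, 7, 9, 4, 1, 8, 3, 2]
After 5 (swap(4, 3)): [0, 6, 5, 9, 7, 4, 1, 8, 3, 2]
After 6 (reverse(3, 8)): [0, 6, 5, 3, 8, 1, 4, 7, 9, 2]
After 7 (reverse(8, 9)): [0, 6, 5, 3, 8, 1, 4, 7, 2, 9]
After 8 (rotate_left(5, 9, k=4)): [0, 6, 5, 3, 8, 9, 1, 4, 7, 2]
After 9 (rotate_left(5, 8, k=3)): [0, 6, 5, 3, 8, 7, 9, 1, 4, 2]
After 10 (swap(9, 1)): [0, 2, 5, 3, 8, 7, 9, 1, 4, 6]
After 11 (rotate_left(6, 8, k=1)): [0, 2, 5, 3, 8, 7, 1, 4, 9, 6]

Answer: [0, 2, 5, 3, 8, 7, 1, 4, 9, 6]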